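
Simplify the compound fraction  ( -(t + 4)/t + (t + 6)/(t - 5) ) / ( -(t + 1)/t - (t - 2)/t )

Numerator: -(t + 4)/t + (t + 6)/(t - 5) = (7*t + 20)/(t² - 5*t)
Denominator: -(t + 1)/t - (t - 2)/t = (-2*t + 1)/t
Divide: ((7*t + 20)/(t² - 5*t)) · (t/(-2*t + 1)) = (-7*t - 20)/(2*t² - 11*t + 5)

(-7*t - 20)/(2*t² - 11*t + 5)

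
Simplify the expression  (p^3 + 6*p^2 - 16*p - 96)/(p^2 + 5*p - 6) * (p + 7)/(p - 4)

Factor: p^3 + 6*p^2 - 16*p - 96 = (p - 4)*(p + 4)*(p + 6);  p^2 + 5*p - 6 = (p + 6)*(p - 1)
Cancel the common factors (p + 6), (p - 4).

(p^2 + 11*p + 28)/(p - 1)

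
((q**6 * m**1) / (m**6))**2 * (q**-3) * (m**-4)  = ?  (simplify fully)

q**9/m**14

Inside the bracket: q**6 * (m**-5)
Raise to the power 2: q**12 * (m**-10)
Multiply by (q**-3) * (m**-4): add exponents.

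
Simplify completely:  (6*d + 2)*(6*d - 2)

36*d^2 - 4

Product of conjugates: (P+Q)(P-Q) = P^2 - Q^2.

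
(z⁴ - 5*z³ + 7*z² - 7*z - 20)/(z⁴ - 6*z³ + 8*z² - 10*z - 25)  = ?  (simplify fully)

(z - 4)/(z - 5)

Factor: z⁴ - 5*z³ + 7*z² - 7*z - 20 = (z - 4)·(z + 1)·(z² - 2*z + 5);  z⁴ - 6*z³ + 8*z² - 10*z - 25 = (z + 1)·(z - 5)·(z² - 2*z + 5)
Cancel the common factors (z² - 2*z + 5), (z + 1).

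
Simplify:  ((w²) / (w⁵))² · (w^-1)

w^(-7)

Inside the bracket: (w^-3)
Raise to the power 2: (w^-6)
Multiply by (w^-1): add exponents.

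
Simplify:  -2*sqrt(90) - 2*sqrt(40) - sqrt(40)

-12*sqrt(10)

2*sqrt(90) = 6*sqrt(10); 2*sqrt(40) = 4*sqrt(10); sqrt(40) = 2*sqrt(10)
Combine: (-6 - 4 - 2)·sqrt(10) = -12*sqrt(10)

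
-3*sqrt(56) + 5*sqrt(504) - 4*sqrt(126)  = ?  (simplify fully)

3*sqrt(56) = 6*sqrt(14); 5*sqrt(504) = 30*sqrt(14); 4*sqrt(126) = 12*sqrt(14)
Combine: (-6 + 30 - 12)·sqrt(14) = 12*sqrt(14)

12*sqrt(14)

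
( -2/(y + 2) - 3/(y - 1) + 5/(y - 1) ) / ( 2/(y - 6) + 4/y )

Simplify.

(y^2 - 6*y)/(y^3 - 3*y^2 - 6*y + 8)

Numerator: -2/(y + 2) - 3/(y - 1) + 5/(y - 1) = 6/(y^2 + y - 2)
Denominator: 2/(y - 6) + 4/y = (6*y - 24)/(y^2 - 6*y)
Divide: (6/(y^2 + y - 2)) · ((y^2 - 6*y)/(6*y - 24)) = (y^2 - 6*y)/(y^3 - 3*y^2 - 6*y + 8)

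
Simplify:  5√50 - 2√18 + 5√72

5√50 = 25*√2; 2√18 = 6*√2; 5√72 = 30*√2
Combine: (25 - 6 + 30)·√2 = 49*√2

49*√2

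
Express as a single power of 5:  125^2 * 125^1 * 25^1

125^2 = 5^6; 125^1 = 5^3; 25^1 = 5^2
Combine exponents: 5^11

5^11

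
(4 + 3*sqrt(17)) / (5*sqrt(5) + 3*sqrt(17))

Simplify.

(-15*sqrt(85) - 20*sqrt(5) + 12*sqrt(17) + 153)/28

Multiply numerator and denominator by -5*sqrt(5) + 3*sqrt(17).
Denominator becomes 28; numerator becomes -15*sqrt(85) - 20*sqrt(5) + 12*sqrt(17) + 153.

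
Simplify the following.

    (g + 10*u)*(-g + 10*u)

-g^2 + 100*u^2

(10*u)^2 - (g)^2 = -g^2 + 100*u^2.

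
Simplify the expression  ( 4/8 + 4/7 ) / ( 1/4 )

30/7

Numerator: 4/8 + 4/7 = 15/14
Denominator: 1/4 = 1/4
Divide: (15/14) · (4) = 30/7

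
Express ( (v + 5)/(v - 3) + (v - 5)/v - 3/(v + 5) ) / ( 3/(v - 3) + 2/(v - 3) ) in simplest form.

(2*v**3 + 4*v**2 + 9*v + 75)/(5*v**2 + 25*v)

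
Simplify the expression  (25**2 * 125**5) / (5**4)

25**2 = 5**4; 125**5 = 5**15; 5**4 = 5**4
Combine exponents: 5**15

5**15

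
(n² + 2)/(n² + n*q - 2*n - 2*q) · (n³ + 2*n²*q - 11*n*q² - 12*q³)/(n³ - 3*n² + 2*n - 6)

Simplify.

(n² + n*q - 12*q²)/(n² - 5*n + 6)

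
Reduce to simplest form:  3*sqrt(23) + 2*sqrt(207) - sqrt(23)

8*sqrt(23)

3*sqrt(23) = 3*sqrt(23); 2*sqrt(207) = 6*sqrt(23); sqrt(23) = sqrt(23)
Combine: (3 + 6 - 1)·sqrt(23) = 8*sqrt(23)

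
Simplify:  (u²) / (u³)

1/u

Quotient: (u^-1)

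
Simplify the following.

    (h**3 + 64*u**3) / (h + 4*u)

Apply the sum-of-cubes factorisation and cancel (h + 4*u).

h**2 - 4*h*u + 16*u**2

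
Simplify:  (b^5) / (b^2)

b^3

Quotient: b^3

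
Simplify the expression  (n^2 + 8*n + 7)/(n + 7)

Factor: n^2 + 8*n + 7 = (n + 7)*(n + 1)
Cancel the common factor (n + 7).

n + 1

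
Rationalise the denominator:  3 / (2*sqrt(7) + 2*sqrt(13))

Multiply numerator and denominator by -2*sqrt(13) + 2*sqrt(7).
Denominator becomes -24; numerator becomes -6*sqrt(13) + 6*sqrt(7).

(-sqrt(7) + sqrt(13))/4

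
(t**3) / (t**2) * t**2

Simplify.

Quotient: t**1
Multiply by t**2: add exponents.

t**3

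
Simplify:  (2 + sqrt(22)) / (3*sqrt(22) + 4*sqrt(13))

(-33 - 3*sqrt(22) + 4*sqrt(13) + 2*sqrt(286))/5

Multiply numerator and denominator by -4*sqrt(13) + 3*sqrt(22).
Denominator becomes -10; numerator becomes -4*sqrt(286) - 8*sqrt(13) + 6*sqrt(22) + 66.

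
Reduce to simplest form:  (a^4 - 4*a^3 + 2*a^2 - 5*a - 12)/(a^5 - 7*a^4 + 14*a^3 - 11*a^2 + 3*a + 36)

1/(a - 3)

Factor: a^4 - 4*a^3 + 2*a^2 - 5*a - 12 = (a + 1)*(a^2 - a + 3)*(a - 4);  a^5 - 7*a^4 + 14*a^3 - 11*a^2 + 3*a + 36 = (a^2 - a + 3)*(a + 1)*(a - 4)*(a - 3)
Cancel the common factors (a^2 - a + 3), (a - 4), (a + 1).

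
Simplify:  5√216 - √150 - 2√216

13*√6

5√216 = 30*√6; √150 = 5*√6; 2√216 = 12*√6
Combine: (30 - 5 - 12)·√6 = 13*√6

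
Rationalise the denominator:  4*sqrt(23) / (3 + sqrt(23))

Multiply numerator and denominator by -sqrt(23) + 3.
Denominator becomes -14; numerator becomes -92 + 12*sqrt(23).

(-6*sqrt(23) + 46)/7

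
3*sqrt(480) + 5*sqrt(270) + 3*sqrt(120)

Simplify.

3*sqrt(480) = 12*sqrt(30); 5*sqrt(270) = 15*sqrt(30); 3*sqrt(120) = 6*sqrt(30)
Combine: (12 + 15 + 6)·sqrt(30) = 33*sqrt(30)

33*sqrt(30)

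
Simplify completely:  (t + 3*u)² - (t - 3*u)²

Only the odd-power cross terms survive.

12*t*u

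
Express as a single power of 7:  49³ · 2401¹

49³ = 7^6; 2401¹ = 7^4
Combine exponents: 7^10

7^10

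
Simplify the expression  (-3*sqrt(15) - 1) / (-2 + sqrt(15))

(-47 - 7*sqrt(15))/11

Multiply numerator and denominator by -sqrt(15) - 2.
Denominator becomes -11; numerator becomes 7*sqrt(15) + 47.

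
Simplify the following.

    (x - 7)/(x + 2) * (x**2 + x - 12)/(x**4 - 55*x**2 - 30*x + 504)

1/(x**2 + 8*x + 12)

Factor: x**2 + x - 12 = (x - 3)*(x + 4);  x**4 - 55*x**2 - 30*x + 504 = (x + 4)*(x + 6)*(x - 7)*(x - 3)
Cancel the common factors (x + 4), (x - 3), (x - 7).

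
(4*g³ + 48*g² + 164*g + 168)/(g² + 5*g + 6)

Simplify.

Factor: 4*g³ + 48*g² + 164*g + 168 = 4·(g + 7)·(g + 3)·(g + 2);  g² + 5*g + 6 = (g + 2)·(g + 3)
Cancel the common factors (g + 3), (g + 2).

4*g + 28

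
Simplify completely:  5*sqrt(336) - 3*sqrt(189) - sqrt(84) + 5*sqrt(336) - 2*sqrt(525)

19*sqrt(21)

5*sqrt(336) = 20*sqrt(21); 3*sqrt(189) = 9*sqrt(21); sqrt(84) = 2*sqrt(21); 5*sqrt(336) = 20*sqrt(21); 2*sqrt(525) = 10*sqrt(21)
Combine: (20 - 9 - 2 + 20 - 10)·sqrt(21) = 19*sqrt(21)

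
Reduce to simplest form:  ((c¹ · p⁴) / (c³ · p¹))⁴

p^12/c⁸

Inside the bracket: (c^-2) · p³
Raise to the power 4: (c^-8) · p^12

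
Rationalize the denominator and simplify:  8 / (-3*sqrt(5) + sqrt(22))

Multiply numerator and denominator by sqrt(22) + 3*sqrt(5).
Denominator becomes -23; numerator becomes 8*sqrt(22) + 24*sqrt(5).

(-24*sqrt(5) - 8*sqrt(22))/23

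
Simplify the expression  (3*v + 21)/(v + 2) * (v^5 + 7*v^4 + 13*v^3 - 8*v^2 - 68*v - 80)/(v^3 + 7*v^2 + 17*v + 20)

Factor: 3*v + 21 = 3*(v + 7);  v^5 + 7*v^4 + 13*v^3 - 8*v^2 - 68*v - 80 = (v + 2)*(v - 2)*(v^2 + 3*v + 5)*(v + 4);  v^3 + 7*v^2 + 17*v + 20 = (v^2 + 3*v + 5)*(v + 4)
Cancel the common factors (v^2 + 3*v + 5), (v + 4), (v + 2).

3*v^2 + 15*v - 42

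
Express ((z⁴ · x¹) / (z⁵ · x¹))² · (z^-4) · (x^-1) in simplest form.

1/(x*z⁶)

Inside the bracket: (z^-1)
Raise to the power 2: (z^-2)
Multiply by (z^-4) · (x^-1): add exponents.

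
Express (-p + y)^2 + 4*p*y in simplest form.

(p + y)^2

Expanding gives p^2 + 2*p*y + y^2, a perfect square.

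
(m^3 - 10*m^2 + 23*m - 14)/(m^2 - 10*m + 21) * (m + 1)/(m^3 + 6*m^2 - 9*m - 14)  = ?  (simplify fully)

(m - 1)/(m^2 + 4*m - 21)

Factor: m^3 - 10*m^2 + 23*m - 14 = (m - 2)*(m - 1)*(m - 7);  m^2 - 10*m + 21 = (m - 7)*(m - 3);  m^3 + 6*m^2 - 9*m - 14 = (m + 7)*(m + 1)*(m - 2)
Cancel the common factors (m + 1), (m - 7), (m - 2).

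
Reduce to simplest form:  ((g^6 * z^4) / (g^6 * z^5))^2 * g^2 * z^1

Inside the bracket: (z^-1)
Raise to the power 2: (z^-2)
Multiply by g^2 * z^1: add exponents.

g^2/z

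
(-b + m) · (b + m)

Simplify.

Pair the conjugate factors: (m+b)(m-b) = -b² + m².

-b² + m²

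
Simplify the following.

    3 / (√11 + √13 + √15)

Group as (√13 + √15) + √11; multiply by (√13 + √15) - √11, then rationalise the remaining surd.

(-6*√2145 + 27*√15 + 39*√13 + 51*√11)/491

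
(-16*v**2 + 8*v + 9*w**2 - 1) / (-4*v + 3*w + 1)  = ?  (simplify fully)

4*v + 3*w - 1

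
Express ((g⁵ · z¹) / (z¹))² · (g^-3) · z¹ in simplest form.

Inside the bracket: g⁵
Raise to the power 2: g^10
Multiply by (g^-3) · z¹: add exponents.

g⁷*z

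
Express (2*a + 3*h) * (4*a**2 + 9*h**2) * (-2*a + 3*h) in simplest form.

Telescope via difference of squares: ((3*h)+(2*a))((3*h)-(2*a)) = -4*a**2 + 9*h**2, then repeat with the next factor.

-16*a**4 + 81*h**4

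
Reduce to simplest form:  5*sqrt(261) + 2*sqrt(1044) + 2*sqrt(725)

37*sqrt(29)

5*sqrt(261) = 15*sqrt(29); 2*sqrt(1044) = 12*sqrt(29); 2*sqrt(725) = 10*sqrt(29)
Combine: (15 + 12 + 10)·sqrt(29) = 37*sqrt(29)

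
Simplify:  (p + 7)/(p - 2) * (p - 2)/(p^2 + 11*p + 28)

1/(p + 4)

Factor: p^2 + 11*p + 28 = (p + 4)*(p + 7)
Cancel the common factors (p - 2), (p + 7).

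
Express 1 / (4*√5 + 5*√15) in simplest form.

(-4*√5 + 5*√15)/295

Multiply numerator and denominator by -4*√5 + 5*√15.
Denominator becomes 295; numerator becomes -4*√5 + 5*√15.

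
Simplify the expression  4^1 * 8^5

2^17

4^1 = 2^2; 8^5 = 2^15
Combine exponents: 2^17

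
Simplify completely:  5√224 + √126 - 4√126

11*√14

5√224 = 20*√14; √126 = 3*√14; 4√126 = 12*√14
Combine: (20 + 3 - 12)·√14 = 11*√14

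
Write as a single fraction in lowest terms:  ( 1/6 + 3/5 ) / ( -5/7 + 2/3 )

Numerator: 1/6 + 3/5 = 23/30
Denominator: -5/7 + 2/3 = -1/21
Divide: (23/30) · (-21) = -161/10

-161/10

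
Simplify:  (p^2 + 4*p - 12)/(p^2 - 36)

Factor: p^2 + 4*p - 12 = (p + 6)*(p - 2);  p^2 - 36 = (p - 6)*(p + 6)
Cancel the common factor (p + 6).

(p - 2)/(p - 6)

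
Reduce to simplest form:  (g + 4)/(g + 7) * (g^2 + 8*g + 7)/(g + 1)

Factor: g^2 + 8*g + 7 = (g + 7)*(g + 1)
Cancel the common factors (g + 7), (g + 1).

g + 4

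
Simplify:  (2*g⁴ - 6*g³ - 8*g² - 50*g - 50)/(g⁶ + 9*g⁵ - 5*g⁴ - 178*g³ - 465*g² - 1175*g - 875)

Factor: 2*g⁴ - 6*g³ - 8*g² - 50*g - 50 = 2·(g² + g + 5)·(g + 1)·(g - 5);  g⁶ + 9*g⁵ - 5*g⁴ - 178*g³ - 465*g² - 1175*g - 875 = (g + 1)·(g + 5)·(g + 7)·(g² + g + 5)·(g - 5)
Cancel the common factors (g² + g + 5), (g + 1), (g - 5).

2/(g² + 12*g + 35)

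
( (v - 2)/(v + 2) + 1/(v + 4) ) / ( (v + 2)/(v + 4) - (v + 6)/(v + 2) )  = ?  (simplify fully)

(-v² - 3*v + 6)/(6*v + 20)

Numerator: (v - 2)/(v + 2) + 1/(v + 4) = (v² + 3*v - 6)/(v² + 6*v + 8)
Denominator: (v + 2)/(v + 4) - (v + 6)/(v + 2) = (-6*v - 20)/(v² + 6*v + 8)
Divide: ((v² + 3*v - 6)/(v² + 6*v + 8)) · ((v² + 6*v + 8)/(-6*v - 20)) = (-v² - 3*v + 6)/(6*v + 20)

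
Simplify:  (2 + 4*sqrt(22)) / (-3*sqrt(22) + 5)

Multiply numerator and denominator by 5 + 3*sqrt(22).
Denominator becomes -173; numerator becomes 26*sqrt(22) + 274.

(-274 - 26*sqrt(22))/173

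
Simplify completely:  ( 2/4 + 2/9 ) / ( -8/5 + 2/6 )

-65/114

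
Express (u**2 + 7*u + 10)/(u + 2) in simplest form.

Factor: u**2 + 7*u + 10 = (u + 5)*(u + 2)
Cancel the common factor (u + 2).

u + 5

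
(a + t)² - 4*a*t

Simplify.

Expand the square and combine the 4*a*t term.

(a - t)²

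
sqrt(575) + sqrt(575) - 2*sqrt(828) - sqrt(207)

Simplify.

sqrt(575) = 5*sqrt(23); sqrt(575) = 5*sqrt(23); 2*sqrt(828) = 12*sqrt(23); sqrt(207) = 3*sqrt(23)
Combine: (5 + 5 - 12 - 3)·sqrt(23) = -5*sqrt(23)

-5*sqrt(23)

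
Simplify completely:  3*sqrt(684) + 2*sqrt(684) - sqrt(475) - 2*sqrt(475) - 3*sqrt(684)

3*sqrt(684) = 18*sqrt(19); 2*sqrt(684) = 12*sqrt(19); sqrt(475) = 5*sqrt(19); 2*sqrt(475) = 10*sqrt(19); 3*sqrt(684) = 18*sqrt(19)
Combine: (18 + 12 - 5 - 10 - 18)·sqrt(19) = -3*sqrt(19)

-3*sqrt(19)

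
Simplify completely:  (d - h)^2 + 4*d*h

(d + h)^2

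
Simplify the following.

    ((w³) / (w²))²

w²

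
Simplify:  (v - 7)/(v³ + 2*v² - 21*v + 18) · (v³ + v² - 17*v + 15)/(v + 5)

(v - 7)/(v + 6)

Factor: v³ + 2*v² - 21*v + 18 = (v - 3)·(v + 6)·(v - 1);  v³ + v² - 17*v + 15 = (v - 3)·(v + 5)·(v - 1)
Cancel the common factors (v - 1), (v + 5), (v - 3).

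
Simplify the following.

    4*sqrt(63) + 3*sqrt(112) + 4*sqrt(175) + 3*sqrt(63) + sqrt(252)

4*sqrt(63) = 12*sqrt(7); 3*sqrt(112) = 12*sqrt(7); 4*sqrt(175) = 20*sqrt(7); 3*sqrt(63) = 9*sqrt(7); sqrt(252) = 6*sqrt(7)
Combine: (12 + 12 + 20 + 9 + 6)·sqrt(7) = 59*sqrt(7)

59*sqrt(7)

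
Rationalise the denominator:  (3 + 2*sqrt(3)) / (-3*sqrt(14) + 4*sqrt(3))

Multiply numerator and denominator by 4*sqrt(3) + 3*sqrt(14).
Denominator becomes -78; numerator becomes 12*sqrt(3) + 24 + 9*sqrt(14) + 6*sqrt(42).

(-2*sqrt(42) - 3*sqrt(14) - 8 - 4*sqrt(3))/26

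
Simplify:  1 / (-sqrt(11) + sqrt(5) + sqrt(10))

(-2*sqrt(11) + 3*sqrt(10) + 8*sqrt(5) + 5*sqrt(22))/92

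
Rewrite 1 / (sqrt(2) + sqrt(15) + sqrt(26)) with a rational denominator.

(-4*sqrt(195) - 9*sqrt(26) + 13*sqrt(15) + 39*sqrt(2))/39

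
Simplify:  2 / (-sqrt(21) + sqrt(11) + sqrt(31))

Group as (sqrt(11) + sqrt(31)) - sqrt(21); multiply by (sqrt(11) + sqrt(31)) + sqrt(21), then rationalise the remaining surd.

(-42*sqrt(21) + 2*sqrt(31) + 82*sqrt(11) + 4*sqrt(7161))/923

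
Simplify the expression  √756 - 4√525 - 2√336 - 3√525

-37*√21

√756 = 6*√21; 4√525 = 20*√21; 2√336 = 8*√21; 3√525 = 15*√21
Combine: (6 - 20 - 8 - 15)·√21 = -37*√21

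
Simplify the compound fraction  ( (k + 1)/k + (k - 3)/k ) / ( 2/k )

Numerator: (k + 1)/k + (k - 3)/k = (2*k - 2)/k
Denominator: 2/k = 2/k
Divide: ((2*k - 2)/k) · (k/2) = k - 1

k - 1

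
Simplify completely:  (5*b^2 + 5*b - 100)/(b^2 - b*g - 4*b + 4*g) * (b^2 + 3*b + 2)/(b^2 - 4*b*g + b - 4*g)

Factor: 5*b^2 + 5*b - 100 = 5*(b + 5)*(b - 4);  b^2 - b*g - 4*b + 4*g = (b - g)*(b - 4);  b^2 + 3*b + 2 = (b + 1)*(b + 2);  b^2 - 4*b*g + b - 4*g = (b - 4*g)*(b + 1)
Cancel the common factors (b - 4), (b + 1).

(5*b^2 + 35*b + 50)/(b^2 - 5*b*g + 4*g^2)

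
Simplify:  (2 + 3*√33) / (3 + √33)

(-7*√33 + 93)/24

Multiply numerator and denominator by -√33 + 3.
Denominator becomes -24; numerator becomes -93 + 7*√33.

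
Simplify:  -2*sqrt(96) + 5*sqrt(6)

-3*sqrt(6)

2*sqrt(96) = 8*sqrt(6); 5*sqrt(6) = 5*sqrt(6)
Combine: (-8 + 5)·sqrt(6) = -3*sqrt(6)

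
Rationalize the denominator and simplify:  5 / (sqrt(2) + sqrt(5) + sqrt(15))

(-30*sqrt(5) - 45*sqrt(2) + 25*sqrt(6) + 20*sqrt(15))/12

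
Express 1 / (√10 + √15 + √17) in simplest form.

(-5*√102 + 4*√17 + 6*√15 + 11*√10)/268

Group as (√10 + √17) + √15; multiply by (√10 + √17) - √15, then rationalise the remaining surd.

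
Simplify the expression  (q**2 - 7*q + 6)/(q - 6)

q - 1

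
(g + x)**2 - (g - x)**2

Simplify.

Binomially expand both and collect terms in g, x.

4*g*x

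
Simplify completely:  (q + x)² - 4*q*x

(q - x)²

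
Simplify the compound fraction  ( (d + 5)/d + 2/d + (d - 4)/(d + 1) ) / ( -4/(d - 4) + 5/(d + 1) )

Numerator: (d + 5)/d + 2/d + (d - 4)/(d + 1) = (2*d^2 + 4*d + 7)/(d^2 + d)
Denominator: -4/(d - 4) + 5/(d + 1) = (d - 24)/(d^2 - 3*d - 4)
Divide: ((2*d^2 + 4*d + 7)/(d^2 + d)) · ((d^2 - 3*d - 4)/(d - 24)) = (2*d^3 - 4*d^2 - 9*d - 28)/(d^2 - 24*d)

(2*d^3 - 4*d^2 - 9*d - 28)/(d^2 - 24*d)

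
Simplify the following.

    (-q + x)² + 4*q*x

(q + x)²

After expansion: q² + 2*q*x + x² — a perfect-square trinomial.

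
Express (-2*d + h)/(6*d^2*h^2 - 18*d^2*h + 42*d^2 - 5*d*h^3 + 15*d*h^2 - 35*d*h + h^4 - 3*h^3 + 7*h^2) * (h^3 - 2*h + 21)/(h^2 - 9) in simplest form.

Factor: 6*d^2*h^2 - 18*d^2*h + 42*d^2 - 5*d*h^3 + 15*d*h^2 - 35*d*h + h^4 - 3*h^3 + 7*h^2 = (-2*d + h)*(-3*d + h)*(h^2 - 3*h + 7);  h^3 - 2*h + 21 = (h + 3)*(h^2 - 3*h + 7);  h^2 - 9 = (h - 3)*(h + 3)
Cancel the common factors (h^2 - 3*h + 7), (h + 3), (-2*d + h).

-1/(3*d*h - 9*d - h^2 + 3*h)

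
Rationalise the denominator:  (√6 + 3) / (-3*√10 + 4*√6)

Multiply numerator and denominator by 3*√10 + 4*√6.
Denominator becomes 6; numerator becomes 6*√15 + 24 + 9*√10 + 12*√6.

(2*√15 + 8 + 3*√10 + 4*√6)/2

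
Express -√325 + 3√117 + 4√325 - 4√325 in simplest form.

√325 = 5*√13; 3√117 = 9*√13; 4√325 = 20*√13; 4√325 = 20*√13
Combine: (-5 + 9 + 20 - 20)·√13 = 4*√13

4*√13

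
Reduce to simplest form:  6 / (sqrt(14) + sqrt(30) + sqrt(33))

Group as (sqrt(30) + sqrt(33)) + sqrt(14); multiply by (sqrt(30) + sqrt(33)) - sqrt(14), then rationalise the remaining surd.

(-72*sqrt(385) + 66*sqrt(33) + 102*sqrt(30) + 294*sqrt(14))/1559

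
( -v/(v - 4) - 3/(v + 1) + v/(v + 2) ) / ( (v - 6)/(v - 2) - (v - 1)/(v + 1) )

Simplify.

Numerator: -v/(v - 4) - 3/(v + 1) + v/(v + 2) = (-9*v² + 24)/(v³ - v² - 10*v - 8)
Denominator: (v - 6)/(v - 2) - (v - 1)/(v + 1) = (-2*v - 8)/(v² - v - 2)
Divide: ((-9*v² + 24)/(v³ - v² - 10*v - 8)) · ((v² - v - 2)/(-2*v - 8)) = (9*v³ - 18*v² - 24*v + 48)/(2*v³ + 4*v² - 32*v - 64)

(9*v³ - 18*v² - 24*v + 48)/(2*v³ + 4*v² - 32*v - 64)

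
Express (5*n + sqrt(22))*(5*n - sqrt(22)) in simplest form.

25*n**2 - 22

(5*n)**2 - (sqrt(22))**2 = 25*n**2 - 22.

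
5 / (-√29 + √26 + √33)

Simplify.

(-75*√29 + 55*√33 + 90*√26 + 5*√24882)/1266

Group as (√26 + √33) - √29; multiply by (√26 + √33) + √29, then rationalise the remaining surd.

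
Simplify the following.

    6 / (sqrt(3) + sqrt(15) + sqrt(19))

(-36*sqrt(95) - 6*sqrt(19) + 42*sqrt(15) + 186*sqrt(3))/179

Group as (sqrt(3) + sqrt(15)) + sqrt(19); multiply by (sqrt(3) + sqrt(15)) - sqrt(19), then rationalise the remaining surd.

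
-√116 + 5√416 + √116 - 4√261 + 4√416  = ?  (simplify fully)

-12*√29 + 36*√26

√116 = 2*√29; 5√416 = 20*√26; √116 = 2*√29; 4√261 = 12*√29; 4√416 = 16*√26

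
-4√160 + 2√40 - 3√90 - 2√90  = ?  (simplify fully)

-27*√10

4√160 = 16*√10; 2√40 = 4*√10; 3√90 = 9*√10; 2√90 = 6*√10
Combine: (-16 + 4 - 9 - 6)·√10 = -27*√10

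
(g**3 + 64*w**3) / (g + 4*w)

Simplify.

Apply the sum-of-cubes factorisation and cancel (g + 4*w).

g**2 - 4*g*w + 16*w**2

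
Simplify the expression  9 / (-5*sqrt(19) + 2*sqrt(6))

(-45*sqrt(19) - 18*sqrt(6))/451

Multiply numerator and denominator by 2*sqrt(6) + 5*sqrt(19).
Denominator becomes -451; numerator becomes 18*sqrt(6) + 45*sqrt(19).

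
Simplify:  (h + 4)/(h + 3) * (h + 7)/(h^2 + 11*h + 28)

Factor: h^2 + 11*h + 28 = (h + 4)*(h + 7)
Cancel the common factors (h + 4), (h + 7).

1/(h + 3)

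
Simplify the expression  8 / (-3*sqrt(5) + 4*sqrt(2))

(-24*sqrt(5) - 32*sqrt(2))/13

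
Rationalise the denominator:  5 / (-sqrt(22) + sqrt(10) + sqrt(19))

Group as (sqrt(10) + sqrt(19)) - sqrt(22); multiply by (sqrt(10) + sqrt(19)) + sqrt(22), then rationalise the remaining surd.

(-35*sqrt(22) + 65*sqrt(19) + 155*sqrt(10) + 20*sqrt(1045))/711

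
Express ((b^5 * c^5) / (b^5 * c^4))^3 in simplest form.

c^3

Inside the bracket: c^1
Raise to the power 3: c^3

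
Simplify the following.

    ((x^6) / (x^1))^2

x^10

Inside the bracket: x^5
Raise to the power 2: x^10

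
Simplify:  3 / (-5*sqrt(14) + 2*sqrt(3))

Multiply numerator and denominator by 2*sqrt(3) + 5*sqrt(14).
Denominator becomes -338; numerator becomes 6*sqrt(3) + 15*sqrt(14).

(-15*sqrt(14) - 6*sqrt(3))/338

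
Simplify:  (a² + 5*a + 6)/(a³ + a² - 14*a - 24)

Factor: a² + 5*a + 6 = (a + 2)·(a + 3);  a³ + a² - 14*a - 24 = (a + 2)·(a + 3)·(a - 4)
Cancel the common factors (a + 2), (a + 3).

1/(a - 4)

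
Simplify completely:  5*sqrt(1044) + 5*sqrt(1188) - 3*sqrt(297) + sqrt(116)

5*sqrt(1044) = 30*sqrt(29); 5*sqrt(1188) = 30*sqrt(33); 3*sqrt(297) = 9*sqrt(33); sqrt(116) = 2*sqrt(29)

21*sqrt(33) + 32*sqrt(29)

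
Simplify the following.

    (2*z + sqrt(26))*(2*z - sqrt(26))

(2*z)^2 - (sqrt(26))^2 = 4*z^2 - 26.

4*z^2 - 26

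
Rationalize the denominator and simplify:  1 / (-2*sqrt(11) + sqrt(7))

(-2*sqrt(11) - sqrt(7))/37

Multiply numerator and denominator by sqrt(7) + 2*sqrt(11).
Denominator becomes -37; numerator becomes sqrt(7) + 2*sqrt(11).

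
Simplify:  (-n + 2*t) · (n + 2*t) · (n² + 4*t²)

Telescope via difference of squares: ((2*t)+n)((2*t)-n) = -n² + 4*t², then repeat with the next factor.

-n⁴ + 16*t⁴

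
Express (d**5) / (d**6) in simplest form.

Quotient: (d**-1)

1/d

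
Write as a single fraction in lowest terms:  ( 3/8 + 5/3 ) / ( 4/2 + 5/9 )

147/184

Numerator: 3/8 + 5/3 = 49/24
Denominator: 4/2 + 5/9 = 23/9
Divide: (49/24) · (9/23) = 147/184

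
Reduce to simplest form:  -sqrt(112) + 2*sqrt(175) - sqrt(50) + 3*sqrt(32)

sqrt(112) = 4*sqrt(7); 2*sqrt(175) = 10*sqrt(7); sqrt(50) = 5*sqrt(2); 3*sqrt(32) = 12*sqrt(2)

7*sqrt(2) + 6*sqrt(7)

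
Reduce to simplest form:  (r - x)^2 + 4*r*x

(r + x)^2

Expand the square and combine the 4*r*x term.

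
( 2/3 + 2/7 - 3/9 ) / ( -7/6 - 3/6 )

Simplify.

-13/35

Numerator: 2/3 + 2/7 - 3/9 = 13/21
Denominator: -7/6 - 3/6 = -5/3
Divide: (13/21) · (-3/5) = -13/35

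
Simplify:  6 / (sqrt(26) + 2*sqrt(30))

Multiply numerator and denominator by -sqrt(26) + 2*sqrt(30).
Denominator becomes 94; numerator becomes -6*sqrt(26) + 12*sqrt(30).

(-3*sqrt(26) + 6*sqrt(30))/47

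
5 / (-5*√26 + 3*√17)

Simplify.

(-25*√26 - 15*√17)/497

Multiply numerator and denominator by 3*√17 + 5*√26.
Denominator becomes -497; numerator becomes 15*√17 + 25*√26.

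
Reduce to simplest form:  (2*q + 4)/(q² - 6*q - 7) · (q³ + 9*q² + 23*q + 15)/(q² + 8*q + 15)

(2*q + 4)/(q - 7)

Factor: 2*q + 4 = 2·(q + 2);  q² - 6*q - 7 = (q - 7)·(q + 1);  q³ + 9*q² + 23*q + 15 = (q + 1)·(q + 3)·(q + 5);  q² + 8*q + 15 = (q + 5)·(q + 3)
Cancel the common factors (q + 3), (q + 5), (q + 1).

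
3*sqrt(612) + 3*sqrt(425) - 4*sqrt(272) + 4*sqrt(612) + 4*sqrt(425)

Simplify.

61*sqrt(17)

3*sqrt(612) = 18*sqrt(17); 3*sqrt(425) = 15*sqrt(17); 4*sqrt(272) = 16*sqrt(17); 4*sqrt(612) = 24*sqrt(17); 4*sqrt(425) = 20*sqrt(17)
Combine: (18 + 15 - 16 + 24 + 20)·sqrt(17) = 61*sqrt(17)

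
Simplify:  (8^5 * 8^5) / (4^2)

2^26

8^5 = 2^15; 8^5 = 2^15; 4^2 = 2^4
Combine exponents: 2^26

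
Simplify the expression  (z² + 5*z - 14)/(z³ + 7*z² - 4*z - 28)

1/(z + 2)

Factor: z² + 5*z - 14 = (z + 7)·(z - 2);  z³ + 7*z² - 4*z - 28 = (z - 2)·(z + 2)·(z + 7)
Cancel the common factors (z + 7), (z - 2).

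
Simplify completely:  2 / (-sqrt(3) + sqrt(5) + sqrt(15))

(-34*sqrt(3) - 14*sqrt(15) + 26*sqrt(5) + 60)/11

Group as (sqrt(5) + sqrt(15)) - sqrt(3); multiply by (sqrt(5) + sqrt(15)) + sqrt(3), then rationalise the remaining surd.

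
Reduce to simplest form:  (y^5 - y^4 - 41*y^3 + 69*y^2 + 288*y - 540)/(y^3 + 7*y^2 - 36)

y^2 - 8*y + 15

Factor: y^5 - y^4 - 41*y^3 + 69*y^2 + 288*y - 540 = (y + 6)*(y - 5)*(y - 3)*(y + 3)*(y - 2);  y^3 + 7*y^2 - 36 = (y - 2)*(y + 6)*(y + 3)
Cancel the common factors (y + 3), (y - 2), (y + 6).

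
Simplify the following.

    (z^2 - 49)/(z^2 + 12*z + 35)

Factor: z^2 - 49 = (z - 7)*(z + 7);  z^2 + 12*z + 35 = (z + 7)*(z + 5)
Cancel the common factor (z + 7).

(z - 7)/(z + 5)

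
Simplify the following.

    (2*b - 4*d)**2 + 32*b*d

After expansion: 4*b**2 + 16*b*d + 16*d**2 — a perfect-square trinomial.

4*(b + 2*d)**2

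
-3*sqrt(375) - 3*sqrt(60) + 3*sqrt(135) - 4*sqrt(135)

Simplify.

3*sqrt(375) = 15*sqrt(15); 3*sqrt(60) = 6*sqrt(15); 3*sqrt(135) = 9*sqrt(15); 4*sqrt(135) = 12*sqrt(15)
Combine: (-15 - 6 + 9 - 12)·sqrt(15) = -24*sqrt(15)

-24*sqrt(15)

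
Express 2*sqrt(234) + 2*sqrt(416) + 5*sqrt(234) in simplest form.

29*sqrt(26)

2*sqrt(234) = 6*sqrt(26); 2*sqrt(416) = 8*sqrt(26); 5*sqrt(234) = 15*sqrt(26)
Combine: (6 + 8 + 15)·sqrt(26) = 29*sqrt(26)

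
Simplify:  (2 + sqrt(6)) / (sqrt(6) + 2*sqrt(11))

(-3 - sqrt(6) + 2*sqrt(11) + sqrt(66))/19

Multiply numerator and denominator by -2*sqrt(11) + sqrt(6).
Denominator becomes -38; numerator becomes -2*sqrt(66) - 4*sqrt(11) + 2*sqrt(6) + 6.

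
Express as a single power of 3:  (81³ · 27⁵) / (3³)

3^24

81³ = 3^12; 27⁵ = 3^15; 3³ = 3^3
Combine exponents: 3^24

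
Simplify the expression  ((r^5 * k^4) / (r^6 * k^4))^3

Inside the bracket: (r^-1)
Raise to the power 3: (r^-3)

r^(-3)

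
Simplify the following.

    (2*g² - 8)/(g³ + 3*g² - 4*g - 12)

Factor: 2*g² - 8 = 2·(g + 2)·(g - 2);  g³ + 3*g² - 4*g - 12 = (g + 3)·(g - 2)·(g + 2)
Cancel the common factors (g + 2), (g - 2).

2/(g + 3)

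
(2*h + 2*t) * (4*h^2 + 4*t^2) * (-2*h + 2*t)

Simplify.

Pair the conjugate factors: ((2*t)+(2*h))((2*t)-(2*h)) = -4*h^2 + 4*t^2, then repeat with the next factor.

-16*h^4 + 16*t^4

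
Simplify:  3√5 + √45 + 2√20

10*√5

3√5 = 3*√5; √45 = 3*√5; 2√20 = 4*√5
Combine: (3 + 3 + 4)·√5 = 10*√5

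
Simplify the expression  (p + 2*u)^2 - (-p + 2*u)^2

Only the odd-power cross terms survive.

8*p*u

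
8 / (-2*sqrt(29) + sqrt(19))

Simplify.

(-16*sqrt(29) - 8*sqrt(19))/97

Multiply numerator and denominator by sqrt(19) + 2*sqrt(29).
Denominator becomes -97; numerator becomes 8*sqrt(19) + 16*sqrt(29).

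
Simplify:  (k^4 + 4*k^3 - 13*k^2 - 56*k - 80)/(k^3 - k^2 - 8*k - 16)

k + 5

Factor: k^4 + 4*k^3 - 13*k^2 - 56*k - 80 = (k - 4)*(k^2 + 3*k + 4)*(k + 5);  k^3 - k^2 - 8*k - 16 = (k^2 + 3*k + 4)*(k - 4)
Cancel the common factors (k^2 + 3*k + 4), (k - 4).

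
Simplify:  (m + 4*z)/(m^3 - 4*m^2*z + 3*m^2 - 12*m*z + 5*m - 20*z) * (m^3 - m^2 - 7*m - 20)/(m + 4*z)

(-m + 4)/(-m + 4*z)

Factor: m^3 - 4*m^2*z + 3*m^2 - 12*m*z + 5*m - 20*z = (m^2 + 3*m + 5)*(m - 4*z);  m^3 - m^2 - 7*m - 20 = (m - 4)*(m^2 + 3*m + 5)
Cancel the common factors (m^2 + 3*m + 5), (m + 4*z).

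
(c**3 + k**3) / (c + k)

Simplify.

Factor as (a+b)(a**2-ab+b**2) with a=c, b=k.

c**2 - c*k + k**2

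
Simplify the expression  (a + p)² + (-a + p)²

2*a² + 2*p²

Binomially expand both and collect terms in p, a.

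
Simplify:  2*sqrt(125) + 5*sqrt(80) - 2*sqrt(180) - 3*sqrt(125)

3*sqrt(5)

2*sqrt(125) = 10*sqrt(5); 5*sqrt(80) = 20*sqrt(5); 2*sqrt(180) = 12*sqrt(5); 3*sqrt(125) = 15*sqrt(5)
Combine: (10 + 20 - 12 - 15)·sqrt(5) = 3*sqrt(5)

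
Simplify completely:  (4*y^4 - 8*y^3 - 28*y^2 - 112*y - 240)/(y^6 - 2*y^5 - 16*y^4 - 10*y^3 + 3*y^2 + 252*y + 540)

4/(y^2 - 9)

Factor: 4*y^4 - 8*y^3 - 28*y^2 - 112*y - 240 = 4*(y^2 + y + 6)*(y + 2)*(y - 5);  y^6 - 2*y^5 - 16*y^4 - 10*y^3 + 3*y^2 + 252*y + 540 = (y^2 + y + 6)*(y + 3)*(y - 3)*(y - 5)*(y + 2)
Cancel the common factors (y^2 + y + 6), (y + 2), (y - 5).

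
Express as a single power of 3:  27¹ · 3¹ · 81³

27¹ = 3^3; 3¹ = 3^1; 81³ = 3^12
Combine exponents: 3^16

3^16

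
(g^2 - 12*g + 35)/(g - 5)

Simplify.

Factor: g^2 - 12*g + 35 = (g - 7)*(g - 5)
Cancel the common factor (g - 5).

g - 7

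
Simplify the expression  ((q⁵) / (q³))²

Inside the bracket: q²
Raise to the power 2: q⁴

q⁴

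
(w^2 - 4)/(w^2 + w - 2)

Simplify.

(w - 2)/(w - 1)

Factor: w^2 - 4 = (w - 2)*(w + 2);  w^2 + w - 2 = (w + 2)*(w - 1)
Cancel the common factor (w + 2).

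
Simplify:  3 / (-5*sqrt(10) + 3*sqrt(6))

Multiply numerator and denominator by 3*sqrt(6) + 5*sqrt(10).
Denominator becomes -196; numerator becomes 9*sqrt(6) + 15*sqrt(10).

(-15*sqrt(10) - 9*sqrt(6))/196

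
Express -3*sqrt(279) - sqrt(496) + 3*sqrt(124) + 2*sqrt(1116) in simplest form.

5*sqrt(31)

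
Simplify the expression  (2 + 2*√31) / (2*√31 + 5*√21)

(-124 - 4*√31 + 10*√21 + 10*√651)/401

Multiply numerator and denominator by -5*√21 + 2*√31.
Denominator becomes -401; numerator becomes -10*√651 - 10*√21 + 4*√31 + 124.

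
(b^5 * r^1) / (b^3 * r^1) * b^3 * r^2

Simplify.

Quotient: b^2
Multiply by b^3 * r^2: add exponents.

b^5*r^2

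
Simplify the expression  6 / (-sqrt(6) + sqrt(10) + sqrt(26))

Group as (sqrt(10) + sqrt(26)) - sqrt(6); multiply by (sqrt(10) + sqrt(26)) + sqrt(6), then rationalise the remaining surd.

(-45*sqrt(6) - 15*sqrt(26) + 33*sqrt(10) + 6*sqrt(390))/35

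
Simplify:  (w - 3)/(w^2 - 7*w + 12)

1/(w - 4)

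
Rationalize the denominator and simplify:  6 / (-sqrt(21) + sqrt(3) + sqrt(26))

(-12*sqrt(21) - 3*sqrt(26) + 66*sqrt(3) + 9*sqrt(182))/62

Group as (sqrt(3) + sqrt(26)) - sqrt(21); multiply by (sqrt(3) + sqrt(26)) + sqrt(21), then rationalise the remaining surd.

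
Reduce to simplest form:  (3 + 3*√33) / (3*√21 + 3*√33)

Multiply numerator and denominator by -3*√21 + 3*√33.
Denominator becomes 108; numerator becomes -27*√77 - 9*√21 + 9*√33 + 297.

(-3*√77 - √21 + √33 + 33)/12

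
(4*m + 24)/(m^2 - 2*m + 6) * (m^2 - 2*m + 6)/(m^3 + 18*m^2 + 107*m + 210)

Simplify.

Factor: 4*m + 24 = 4*(m + 6);  m^3 + 18*m^2 + 107*m + 210 = (m + 6)*(m + 7)*(m + 5)
Cancel the common factors (m^2 - 2*m + 6), (m + 6).

4/(m^2 + 12*m + 35)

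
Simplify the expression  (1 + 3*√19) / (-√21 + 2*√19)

(√21 + 2*√19 + 3*√399 + 114)/55

Multiply numerator and denominator by √21 + 2*√19.
Denominator becomes 55; numerator becomes √21 + 2*√19 + 3*√399 + 114.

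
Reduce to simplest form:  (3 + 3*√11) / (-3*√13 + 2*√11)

Multiply numerator and denominator by 2*√11 + 3*√13.
Denominator becomes -73; numerator becomes 6*√11 + 9*√13 + 66 + 9*√143.

(-9*√143 - 66 - 9*√13 - 6*√11)/73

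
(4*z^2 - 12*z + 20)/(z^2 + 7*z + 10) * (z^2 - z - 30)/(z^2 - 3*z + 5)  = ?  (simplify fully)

(4*z - 24)/(z + 2)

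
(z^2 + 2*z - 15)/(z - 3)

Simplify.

Factor: z^2 + 2*z - 15 = (z + 5)*(z - 3)
Cancel the common factor (z - 3).

z + 5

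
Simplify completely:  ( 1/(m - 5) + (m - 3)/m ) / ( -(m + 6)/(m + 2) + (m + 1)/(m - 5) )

(m³ - 5*m² + m + 30)/(2*m² + 32*m)

Numerator: 1/(m - 5) + (m - 3)/m = (m² - 7*m + 15)/(m² - 5*m)
Denominator: -(m + 6)/(m + 2) + (m + 1)/(m - 5) = (2*m + 32)/(m² - 3*m - 10)
Divide: ((m² - 7*m + 15)/(m² - 5*m)) · ((m² - 3*m - 10)/(2*m + 32)) = (m³ - 5*m² + m + 30)/(2*m² + 32*m)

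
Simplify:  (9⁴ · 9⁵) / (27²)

3^12

9⁴ = 3^8; 9⁵ = 3^10; 27² = 3^6
Combine exponents: 3^12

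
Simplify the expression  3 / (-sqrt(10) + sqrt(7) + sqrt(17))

Group as (sqrt(7) + sqrt(17)) - sqrt(10); multiply by (sqrt(7) + sqrt(17)) + sqrt(10), then rationalise the remaining surd.

(-21*sqrt(10) + 30*sqrt(7) + 3*sqrt(1190))/140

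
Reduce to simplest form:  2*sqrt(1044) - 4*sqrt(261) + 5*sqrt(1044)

2*sqrt(1044) = 12*sqrt(29); 4*sqrt(261) = 12*sqrt(29); 5*sqrt(1044) = 30*sqrt(29)
Combine: (12 - 12 + 30)·sqrt(29) = 30*sqrt(29)

30*sqrt(29)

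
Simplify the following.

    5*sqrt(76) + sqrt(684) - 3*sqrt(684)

-2*sqrt(19)

5*sqrt(76) = 10*sqrt(19); sqrt(684) = 6*sqrt(19); 3*sqrt(684) = 18*sqrt(19)
Combine: (10 + 6 - 18)·sqrt(19) = -2*sqrt(19)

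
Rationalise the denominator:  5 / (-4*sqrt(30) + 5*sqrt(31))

Multiply numerator and denominator by 4*sqrt(30) + 5*sqrt(31).
Denominator becomes 295; numerator becomes 20*sqrt(30) + 25*sqrt(31).

(4*sqrt(30) + 5*sqrt(31))/59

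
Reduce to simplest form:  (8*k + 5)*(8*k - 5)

Difference of squares with P = 8*k, Q = 5.

64*k^2 - 25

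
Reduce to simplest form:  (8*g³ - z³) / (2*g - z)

4*g² + 2*g*z + z²

(2*g)^3 - z^3 = (2*g - z)(4*g² + 2*g*z + z²).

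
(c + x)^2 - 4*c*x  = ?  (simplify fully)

(c - x)^2

Expand the square and combine the 4*c*x term.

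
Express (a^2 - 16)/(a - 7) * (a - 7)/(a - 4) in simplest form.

a + 4

Factor: a^2 - 16 = (a + 4)*(a - 4)
Cancel the common factors (a - 7), (a - 4).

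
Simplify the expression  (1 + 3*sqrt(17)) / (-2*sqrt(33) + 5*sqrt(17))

Multiply numerator and denominator by 2*sqrt(33) + 5*sqrt(17).
Denominator becomes 293; numerator becomes 2*sqrt(33) + 5*sqrt(17) + 6*sqrt(561) + 255.

(2*sqrt(33) + 5*sqrt(17) + 6*sqrt(561) + 255)/293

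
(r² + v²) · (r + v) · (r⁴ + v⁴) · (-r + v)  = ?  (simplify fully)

-r⁸ + v⁸

Telescope via difference of squares: (v+r)(v-r) = -r² + v², then repeat with the next factor.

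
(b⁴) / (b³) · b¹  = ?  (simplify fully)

b²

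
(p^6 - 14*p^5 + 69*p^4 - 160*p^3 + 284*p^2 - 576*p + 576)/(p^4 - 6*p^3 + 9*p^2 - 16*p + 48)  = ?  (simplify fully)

Factor: p^6 - 14*p^5 + 69*p^4 - 160*p^3 + 284*p^2 - 576*p + 576 = (p - 4)*(p - 6)*(p - 3)*(p^2 + p + 4)*(p - 2);  p^4 - 6*p^3 + 9*p^2 - 16*p + 48 = (p - 3)*(p^2 + p + 4)*(p - 4)
Cancel the common factors (p^2 + p + 4), (p - 3), (p - 4).

p^2 - 8*p + 12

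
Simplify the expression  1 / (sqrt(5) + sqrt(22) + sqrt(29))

Group as (sqrt(5) + sqrt(22)) + sqrt(29); multiply by (sqrt(5) + sqrt(22)) - sqrt(29), then rationalise the remaining surd.

(-sqrt(3190) - sqrt(29) + 6*sqrt(22) + 23*sqrt(5))/218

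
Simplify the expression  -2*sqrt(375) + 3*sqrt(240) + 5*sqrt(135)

17*sqrt(15)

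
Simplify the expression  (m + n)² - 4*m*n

(m - n)²

Expanding gives m² - 2*m*n + n², a perfect square.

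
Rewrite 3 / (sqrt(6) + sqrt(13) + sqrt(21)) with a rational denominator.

Group as (sqrt(6) + sqrt(13)) + sqrt(21); multiply by (sqrt(6) + sqrt(13)) - sqrt(21), then rationalise the remaining surd.

(-9*sqrt(182) - 3*sqrt(21) + 21*sqrt(13) + 42*sqrt(6))/154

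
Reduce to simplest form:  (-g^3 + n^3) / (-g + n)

g^2 + g*n + n^2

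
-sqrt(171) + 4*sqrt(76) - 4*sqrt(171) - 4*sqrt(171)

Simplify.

-19*sqrt(19)

sqrt(171) = 3*sqrt(19); 4*sqrt(76) = 8*sqrt(19); 4*sqrt(171) = 12*sqrt(19); 4*sqrt(171) = 12*sqrt(19)
Combine: (-3 + 8 - 12 - 12)·sqrt(19) = -19*sqrt(19)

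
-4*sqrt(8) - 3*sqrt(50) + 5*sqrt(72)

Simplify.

4*sqrt(8) = 8*sqrt(2); 3*sqrt(50) = 15*sqrt(2); 5*sqrt(72) = 30*sqrt(2)
Combine: (-8 - 15 + 30)·sqrt(2) = 7*sqrt(2)

7*sqrt(2)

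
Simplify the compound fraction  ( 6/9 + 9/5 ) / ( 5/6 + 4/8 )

Numerator: 6/9 + 9/5 = 37/15
Denominator: 5/6 + 4/8 = 4/3
Divide: (37/15) · (3/4) = 37/20

37/20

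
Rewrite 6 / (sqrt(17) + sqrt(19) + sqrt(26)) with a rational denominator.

Group as (sqrt(17) + sqrt(19)) + sqrt(26); multiply by (sqrt(17) + sqrt(19)) - sqrt(26), then rationalise the remaining surd.

(-3*sqrt(8398) + 15*sqrt(26) + 36*sqrt(19) + 42*sqrt(17))/298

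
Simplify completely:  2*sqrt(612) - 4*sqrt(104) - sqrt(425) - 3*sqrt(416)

-20*sqrt(26) + 7*sqrt(17)

2*sqrt(612) = 12*sqrt(17); 4*sqrt(104) = 8*sqrt(26); sqrt(425) = 5*sqrt(17); 3*sqrt(416) = 12*sqrt(26)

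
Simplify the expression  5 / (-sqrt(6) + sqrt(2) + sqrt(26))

(-75*sqrt(2) - 10*sqrt(78) + 55*sqrt(6) + 45*sqrt(26))/138

Group as (sqrt(2) + sqrt(26)) - sqrt(6); multiply by (sqrt(2) + sqrt(26)) + sqrt(6), then rationalise the remaining surd.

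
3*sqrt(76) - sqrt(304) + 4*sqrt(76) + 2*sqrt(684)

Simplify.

3*sqrt(76) = 6*sqrt(19); sqrt(304) = 4*sqrt(19); 4*sqrt(76) = 8*sqrt(19); 2*sqrt(684) = 12*sqrt(19)
Combine: (6 - 4 + 8 + 12)·sqrt(19) = 22*sqrt(19)

22*sqrt(19)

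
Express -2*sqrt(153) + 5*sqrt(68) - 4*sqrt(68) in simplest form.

-4*sqrt(17)

2*sqrt(153) = 6*sqrt(17); 5*sqrt(68) = 10*sqrt(17); 4*sqrt(68) = 8*sqrt(17)
Combine: (-6 + 10 - 8)·sqrt(17) = -4*sqrt(17)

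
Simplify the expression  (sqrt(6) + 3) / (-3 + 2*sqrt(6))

(7 + 3*sqrt(6))/5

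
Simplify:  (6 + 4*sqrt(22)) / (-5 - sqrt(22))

(-14*sqrt(22) + 58)/3

Multiply numerator and denominator by -5 + sqrt(22).
Denominator becomes 3; numerator becomes -14*sqrt(22) + 58.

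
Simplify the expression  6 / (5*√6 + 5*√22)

(-3*√6 + 3*√22)/40

Multiply numerator and denominator by -5*√22 + 5*√6.
Denominator becomes -400; numerator becomes -30*√22 + 30*√6.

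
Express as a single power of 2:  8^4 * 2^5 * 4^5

2^27

8^4 = 2^12; 2^5 = 2^5; 4^5 = 2^10
Combine exponents: 2^27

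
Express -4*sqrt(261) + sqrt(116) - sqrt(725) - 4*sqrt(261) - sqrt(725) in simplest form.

4*sqrt(261) = 12*sqrt(29); sqrt(116) = 2*sqrt(29); sqrt(725) = 5*sqrt(29); 4*sqrt(261) = 12*sqrt(29); sqrt(725) = 5*sqrt(29)
Combine: (-12 + 2 - 5 - 12 - 5)·sqrt(29) = -32*sqrt(29)

-32*sqrt(29)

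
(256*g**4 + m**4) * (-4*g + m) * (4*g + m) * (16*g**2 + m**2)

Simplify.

Telescope via difference of squares: (m+(4*g))(m-(4*g)) = -16*g**2 + m**2, then repeat with the next factor.

-65536*g**8 + m**8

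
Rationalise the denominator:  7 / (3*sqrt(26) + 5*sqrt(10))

(-21*sqrt(26) + 35*sqrt(10))/16

Multiply numerator and denominator by -3*sqrt(26) + 5*sqrt(10).
Denominator becomes 16; numerator becomes -21*sqrt(26) + 35*sqrt(10).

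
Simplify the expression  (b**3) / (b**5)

b**(-2)

Quotient: (b**-2)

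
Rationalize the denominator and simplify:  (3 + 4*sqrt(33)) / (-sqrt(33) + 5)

(-147 - 23*sqrt(33))/8

Multiply numerator and denominator by 5 + sqrt(33).
Denominator becomes -8; numerator becomes 23*sqrt(33) + 147.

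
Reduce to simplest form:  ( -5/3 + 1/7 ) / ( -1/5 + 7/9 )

-240/91

Numerator: -5/3 + 1/7 = -32/21
Denominator: -1/5 + 7/9 = 26/45
Divide: (-32/21) · (45/26) = -240/91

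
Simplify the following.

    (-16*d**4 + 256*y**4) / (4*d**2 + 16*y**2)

-4*d**2 + 16*y**2

-16*d**4 + 256*y**4 factors as 16*(-d + 2*y)*(d + 2*y)*(d**2 + 4*y**2).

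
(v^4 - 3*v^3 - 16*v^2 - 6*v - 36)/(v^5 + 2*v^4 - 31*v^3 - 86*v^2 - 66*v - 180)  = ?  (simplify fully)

1/(v + 5)

Factor: v^4 - 3*v^3 - 16*v^2 - 6*v - 36 = (v - 6)*(v + 3)*(v^2 + 2);  v^5 + 2*v^4 - 31*v^3 - 86*v^2 - 66*v - 180 = (v + 5)*(v + 3)*(v^2 + 2)*(v - 6)
Cancel the common factors (v^2 + 2), (v + 3), (v - 6).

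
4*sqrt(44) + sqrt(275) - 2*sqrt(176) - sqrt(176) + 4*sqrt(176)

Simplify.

17*sqrt(11)

4*sqrt(44) = 8*sqrt(11); sqrt(275) = 5*sqrt(11); 2*sqrt(176) = 8*sqrt(11); sqrt(176) = 4*sqrt(11); 4*sqrt(176) = 16*sqrt(11)
Combine: (8 + 5 - 8 - 4 + 16)·sqrt(11) = 17*sqrt(11)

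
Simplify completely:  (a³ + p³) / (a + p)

a² - a*p + p²

Apply the sum-of-cubes factorisation and cancel (a + p).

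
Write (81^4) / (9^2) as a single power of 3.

81^4 = 3^16; 9^2 = 3^4
Combine exponents: 3^12

3^12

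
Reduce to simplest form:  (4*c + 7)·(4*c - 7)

16*c² - 49

Difference of squares with P = 4*c, Q = 7.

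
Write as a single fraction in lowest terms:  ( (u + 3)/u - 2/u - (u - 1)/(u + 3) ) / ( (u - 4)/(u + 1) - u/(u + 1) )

Numerator: (u + 3)/u - 2/u - (u - 1)/(u + 3) = (5*u + 3)/(u² + 3*u)
Denominator: (u - 4)/(u + 1) - u/(u + 1) = -4/(u + 1)
Divide: ((5*u + 3)/(u² + 3*u)) · (-u/4 - 1/4) = (-5*u² - 8*u - 3)/(4*u² + 12*u)

(-5*u² - 8*u - 3)/(4*u² + 12*u)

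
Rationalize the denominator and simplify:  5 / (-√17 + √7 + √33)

(-23*√17 - 9*√33 + 43*√7 + 2*√3927)/79

Group as (√7 + √33) - √17; multiply by (√7 + √33) + √17, then rationalise the remaining surd.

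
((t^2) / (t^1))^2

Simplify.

Inside the bracket: t^1
Raise to the power 2: t^2

t^2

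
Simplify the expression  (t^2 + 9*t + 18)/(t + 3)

t + 6

Factor: t^2 + 9*t + 18 = (t + 6)*(t + 3)
Cancel the common factor (t + 3).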